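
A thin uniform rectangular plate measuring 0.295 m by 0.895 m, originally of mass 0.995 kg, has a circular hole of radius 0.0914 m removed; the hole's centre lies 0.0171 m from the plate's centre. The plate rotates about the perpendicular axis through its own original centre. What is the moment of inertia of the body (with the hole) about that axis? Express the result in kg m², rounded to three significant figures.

Unpierced body about its centre: I₀ = (1/12)M(a²+b²) = (1/12)(0.995)[(0.295)² + (0.895)²] = 0.073634 kg m².
The removed disk has mass m = M·πr²/(ab) = (0.995)·π(0.0914)²/(0.295·0.895) = 0.098905 kg (same uniform areal density).
Its moment of inertia about the rotation axis (parallel-axis theorem): I_hole = (1/2)mr² + md² = (1/2)(0.098905)(0.0914)² + (0.098905)(0.0171)² = 0.00044205 kg m².
Treating the hole as negative mass, I = I₀ − I_hole = 0.073634 − 0.00044205 = 0.073192 kg m².

0.0732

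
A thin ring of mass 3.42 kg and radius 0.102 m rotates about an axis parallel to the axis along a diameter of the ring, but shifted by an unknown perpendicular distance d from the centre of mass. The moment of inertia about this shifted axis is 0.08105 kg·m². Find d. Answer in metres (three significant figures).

0.136

About the centre-of-mass axis, I_cm = (1/2)MR² = (1/2)(3.42)(0.102)² = 0.017791 kg·m².
Parallel axis theorem: I = I_cm + Md², so Md² = 0.08105 − 0.017791 = 0.063259 kg·m².
d = √(0.063259 / 3.42) = 0.136 m.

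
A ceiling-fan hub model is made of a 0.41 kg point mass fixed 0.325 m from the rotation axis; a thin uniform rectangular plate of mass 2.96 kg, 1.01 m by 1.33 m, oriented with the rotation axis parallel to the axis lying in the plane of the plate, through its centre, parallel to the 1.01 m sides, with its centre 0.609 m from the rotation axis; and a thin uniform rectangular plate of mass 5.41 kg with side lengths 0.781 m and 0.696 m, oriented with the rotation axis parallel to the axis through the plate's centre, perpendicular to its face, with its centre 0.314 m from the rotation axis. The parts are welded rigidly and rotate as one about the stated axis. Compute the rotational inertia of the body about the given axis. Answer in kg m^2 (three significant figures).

2.60

Point mass: I_cm = 0; centre at d = 0.325 m, so I = I_cm + Md² gives I = 0 + (0.41)(0.325)² = 0.043306 kg m^2.
Rectangular plate: I_cm = (1/12)Mb² = (1/12)(2.96)(1.33)² = 0.43633 kg m^2; centre at d = 0.609 m, so I = I_cm + Md² gives I = 0.43633 + (2.96)(0.609)² = 1.5341 kg m^2.
Rectangular plate: I_cm = (1/12)M(a²+b²) = (1/12)(5.41)[(0.781)² + (0.696)²] = 0.49338 kg m^2; centre at d = 0.314 m, so I = I_cm + Md² gives I = 0.49338 + (5.41)(0.314)² = 1.0268 kg m^2.
Total I = 0.043306 + 1.5341 + 1.0268 = 2.6042 kg m^2.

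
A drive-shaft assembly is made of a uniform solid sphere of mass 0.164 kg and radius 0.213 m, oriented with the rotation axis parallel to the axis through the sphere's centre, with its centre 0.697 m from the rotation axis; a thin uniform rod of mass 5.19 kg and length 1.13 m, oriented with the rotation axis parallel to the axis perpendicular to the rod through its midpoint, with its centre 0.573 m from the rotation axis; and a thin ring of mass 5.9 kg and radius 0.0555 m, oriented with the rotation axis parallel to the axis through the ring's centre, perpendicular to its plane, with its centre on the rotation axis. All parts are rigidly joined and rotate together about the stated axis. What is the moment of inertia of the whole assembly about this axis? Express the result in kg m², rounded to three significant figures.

Solid sphere: I_cm = (2/5)MR² = (2/5)(0.164)(0.213)² = 0.0029762 kg m²; centre at d = 0.697 m, so the parallel axis theorem gives I = 0.0029762 + (0.164)(0.697)² = 0.082649 kg m².
Thin rod: I_cm = (1/12)ML² = (1/12)(5.19)(1.13)² = 0.55226 kg m²; centre at d = 0.573 m, so the parallel axis theorem gives I = 0.55226 + (5.19)(0.573)² = 2.2563 kg m².
Thin ring: I_cm = MR² = (5.9)(0.0555)² = 0.018173 kg m²; axis through the centre, so I = 0.018173 kg m².
Total I = 0.082649 + 2.2563 + 0.018173 = 2.3571 kg m².

2.36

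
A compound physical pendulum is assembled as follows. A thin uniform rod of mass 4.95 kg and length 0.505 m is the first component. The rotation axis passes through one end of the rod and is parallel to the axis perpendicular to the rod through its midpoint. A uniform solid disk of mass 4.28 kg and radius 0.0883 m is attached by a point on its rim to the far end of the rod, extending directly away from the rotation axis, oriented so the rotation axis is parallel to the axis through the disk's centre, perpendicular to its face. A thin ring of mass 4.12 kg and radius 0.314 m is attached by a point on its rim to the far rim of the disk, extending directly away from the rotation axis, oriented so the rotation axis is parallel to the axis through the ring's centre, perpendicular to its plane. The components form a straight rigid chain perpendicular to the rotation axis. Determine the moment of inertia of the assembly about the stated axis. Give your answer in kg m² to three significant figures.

6.43

Thin rod: I_cm = (1/12)ML² = (1/12)(4.95)(0.505)² = 0.1052 kg m²; centre at d = 0.2525 m, so I = I_cm + Md² gives I = 0.1052 + (4.95)(0.2525)² = 0.42079 kg m².
Solid disk: I_cm = (1/2)MR² = (1/2)(4.28)(0.0883)² = 0.016685 kg m²; centre at d = 0.2525 + 0.2525 + 0.0883 = 0.5933 m, so I = I_cm + Md² gives I = 0.016685 + (4.28)(0.5933)² = 1.5233 kg m².
Thin ring: I_cm = MR² = (4.12)(0.314)² = 0.40622 kg m²; centre at d = 0.2525 + 0.2525 + 0.0883 + 0.0883 + 0.314 = 0.9956 m, so I = I_cm + Md² gives I = 0.40622 + (4.12)(0.9956)² = 4.49 kg m².
Total I = 0.42079 + 1.5233 + 4.49 = 6.4341 kg m².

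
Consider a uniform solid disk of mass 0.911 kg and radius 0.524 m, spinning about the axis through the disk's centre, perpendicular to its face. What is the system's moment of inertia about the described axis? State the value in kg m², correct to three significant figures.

I_cm = (1/2)MR² = (1/2)(0.911)(0.524)² = 0.12507 kg m²; axis through the centre, so I = 0.12507 kg m².

0.125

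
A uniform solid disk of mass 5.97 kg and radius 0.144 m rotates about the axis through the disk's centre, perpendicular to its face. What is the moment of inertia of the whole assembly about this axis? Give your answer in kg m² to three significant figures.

0.0619

I_cm = (1/2)MR² = (1/2)(5.97)(0.144)² = 0.061897 kg m²; axis through the centre, so I = 0.061897 kg m².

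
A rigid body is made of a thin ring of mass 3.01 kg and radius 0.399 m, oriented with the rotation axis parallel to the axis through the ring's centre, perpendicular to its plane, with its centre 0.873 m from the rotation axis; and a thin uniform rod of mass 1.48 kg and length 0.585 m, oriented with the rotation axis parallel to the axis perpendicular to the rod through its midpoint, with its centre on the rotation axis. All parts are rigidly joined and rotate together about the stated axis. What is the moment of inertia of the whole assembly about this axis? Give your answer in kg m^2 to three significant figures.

Thin ring: I_cm = MR² = (3.01)(0.399)² = 0.4792 kg m^2; centre at d = 0.873 m, so I = I_cm + Md² gives I = 0.4792 + (3.01)(0.873)² = 2.7732 kg m^2.
Thin rod: I_cm = (1/12)ML² = (1/12)(1.48)(0.585)² = 0.042208 kg m^2; axis through the centre, so I = 0.042208 kg m^2.
Total I = 2.7732 + 0.042208 = 2.8154 kg m^2.

2.82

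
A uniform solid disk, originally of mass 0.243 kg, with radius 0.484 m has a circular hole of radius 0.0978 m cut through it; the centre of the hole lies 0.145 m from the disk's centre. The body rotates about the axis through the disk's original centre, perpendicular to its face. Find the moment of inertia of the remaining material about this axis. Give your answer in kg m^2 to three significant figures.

Unpierced body about its centre: I₀ = (1/2)MR² = (1/2)(0.243)(0.484)² = 0.028462 kg m^2.
The removed disk has mass m = M·(r/R)² = (0.243)(0.0978/0.484)² = 0.0099219 kg (same uniform areal density).
Its moment of inertia about the rotation axis (parallel-axis theorem): I_hole = (1/2)mr² + md² = (1/2)(0.0099219)(0.0978)² + (0.0099219)(0.145)² = 0.00025606 kg m^2.
Treating the hole as negative mass, I = I₀ − I_hole = 0.028462 − 0.00025606 = 0.028206 kg m^2.

0.0282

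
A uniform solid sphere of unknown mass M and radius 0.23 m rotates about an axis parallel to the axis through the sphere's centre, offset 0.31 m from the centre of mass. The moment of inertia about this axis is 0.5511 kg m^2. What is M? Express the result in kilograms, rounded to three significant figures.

I = I_cm + Md² = (2/5)MR² + Md² = M·[0.4·(0.23)² + (0.31)²] = M·0.11726.
So M = 0.5511 / 0.11726 = 4.6998 kg.

4.70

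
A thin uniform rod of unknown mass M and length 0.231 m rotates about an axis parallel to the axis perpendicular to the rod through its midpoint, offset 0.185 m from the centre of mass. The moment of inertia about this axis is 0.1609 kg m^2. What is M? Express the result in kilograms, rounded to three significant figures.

4.16

I = I_cm + Md² = (1/12)ML² + Md² = M·[0.0833333·(0.231)² + (0.185)²] = M·0.038672.
So M = 0.1609 / 0.038672 = 4.1607 kg.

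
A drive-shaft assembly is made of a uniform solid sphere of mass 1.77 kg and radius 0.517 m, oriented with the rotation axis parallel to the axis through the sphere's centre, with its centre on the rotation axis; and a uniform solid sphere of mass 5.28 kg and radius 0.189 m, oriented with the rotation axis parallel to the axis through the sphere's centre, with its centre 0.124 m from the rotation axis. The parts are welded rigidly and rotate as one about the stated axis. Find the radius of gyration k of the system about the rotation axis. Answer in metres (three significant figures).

Solid sphere: I_cm = (2/5)MR² = (2/5)(1.77)(0.517)² = 0.18924 kg·m²; axis through the centre, so I = 0.18924 kg·m².
Solid sphere: I_cm = (2/5)MR² = (2/5)(5.28)(0.189)² = 0.075443 kg·m²; centre at d = 0.124 m, so I = I_cm + Md² gives I = 0.075443 + (5.28)(0.124)² = 0.15663 kg·m².
Total I = 0.34587 kg·m²; total mass M = 7.05 kg.
k = √(I/M) = √(0.34587/7.05) = 0.22149 m.

0.221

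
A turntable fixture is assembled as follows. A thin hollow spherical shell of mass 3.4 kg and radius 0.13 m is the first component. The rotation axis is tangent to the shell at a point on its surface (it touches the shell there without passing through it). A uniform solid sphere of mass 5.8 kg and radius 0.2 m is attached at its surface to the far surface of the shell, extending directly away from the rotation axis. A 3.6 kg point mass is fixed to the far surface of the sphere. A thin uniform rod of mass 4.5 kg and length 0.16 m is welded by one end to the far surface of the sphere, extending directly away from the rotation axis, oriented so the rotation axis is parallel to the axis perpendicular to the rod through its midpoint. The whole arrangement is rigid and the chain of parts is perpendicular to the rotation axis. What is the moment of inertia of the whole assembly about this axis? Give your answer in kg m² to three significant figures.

5.46

Spherical shell: I_cm = (2/3)MR² = (2/3)(3.4)(0.13)² = 0.038307 kg m²; centre at d = 0.13 m, so the parallel axis theorem gives I = 0.038307 + (3.4)(0.13)² = 0.095767 kg m².
Solid sphere: I_cm = (2/5)MR² = (2/5)(5.8)(0.2)² = 0.0928 kg m²; centre at d = 0.13 + 0.13 + 0.2 = 0.46 m, so the parallel axis theorem gives I = 0.0928 + (5.8)(0.46)² = 1.3201 kg m².
Point mass: I_cm = 0; centre at d = 0.13 + 0.13 + 0.2 + 0.2 = 0.66 m, so the parallel axis theorem gives I = 0 + (3.6)(0.66)² = 1.5682 kg m².
Thin rod: I_cm = (1/12)ML² = (1/12)(4.5)(0.16)² = 0.0096 kg m²; centre at d = 0.13 + 0.13 + 0.2 + 0.2 + 0.08 = 0.74 m, so the parallel axis theorem gives I = 0.0096 + (4.5)(0.74)² = 2.4738 kg m².
Total I = 0.095767 + 1.3201 + 1.5682 + 2.4738 = 5.4578 kg m².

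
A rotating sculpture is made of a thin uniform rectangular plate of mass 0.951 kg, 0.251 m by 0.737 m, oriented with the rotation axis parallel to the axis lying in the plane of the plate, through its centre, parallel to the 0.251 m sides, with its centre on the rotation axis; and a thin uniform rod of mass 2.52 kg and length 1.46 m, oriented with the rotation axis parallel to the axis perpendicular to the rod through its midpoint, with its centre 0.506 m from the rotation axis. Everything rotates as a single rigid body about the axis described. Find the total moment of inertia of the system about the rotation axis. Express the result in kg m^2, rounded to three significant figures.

1.14

Rectangular plate: I_cm = (1/12)Mb² = (1/12)(0.951)(0.737)² = 0.043046 kg m^2; axis through the centre, so I = 0.043046 kg m^2.
Thin rod: I_cm = (1/12)ML² = (1/12)(2.52)(1.46)² = 0.44764 kg m^2; centre at d = 0.506 m, so I = I_cm + Md² gives I = 0.44764 + (2.52)(0.506)² = 1.0928 kg m^2.
Total I = 0.043046 + 1.0928 = 1.1359 kg m^2.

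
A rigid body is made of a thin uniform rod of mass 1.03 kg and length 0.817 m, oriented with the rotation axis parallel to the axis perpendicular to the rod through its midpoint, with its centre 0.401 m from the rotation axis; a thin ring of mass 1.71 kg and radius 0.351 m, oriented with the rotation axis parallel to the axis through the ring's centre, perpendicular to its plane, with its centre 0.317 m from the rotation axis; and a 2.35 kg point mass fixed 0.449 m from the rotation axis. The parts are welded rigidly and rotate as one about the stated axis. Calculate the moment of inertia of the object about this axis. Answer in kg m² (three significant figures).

1.08

Thin rod: I_cm = (1/12)ML² = (1/12)(1.03)(0.817)² = 0.057293 kg m²; centre at d = 0.401 m, so the parallel axis theorem gives I = 0.057293 + (1.03)(0.401)² = 0.22292 kg m².
Thin ring: I_cm = MR² = (1.71)(0.351)² = 0.21067 kg m²; centre at d = 0.317 m, so the parallel axis theorem gives I = 0.21067 + (1.71)(0.317)² = 0.38251 kg m².
Point mass: I_cm = 0; centre at d = 0.449 m, so the parallel axis theorem gives I = 0 + (2.35)(0.449)² = 0.47376 kg m².
Total I = 0.22292 + 0.38251 + 0.47376 = 1.0792 kg m².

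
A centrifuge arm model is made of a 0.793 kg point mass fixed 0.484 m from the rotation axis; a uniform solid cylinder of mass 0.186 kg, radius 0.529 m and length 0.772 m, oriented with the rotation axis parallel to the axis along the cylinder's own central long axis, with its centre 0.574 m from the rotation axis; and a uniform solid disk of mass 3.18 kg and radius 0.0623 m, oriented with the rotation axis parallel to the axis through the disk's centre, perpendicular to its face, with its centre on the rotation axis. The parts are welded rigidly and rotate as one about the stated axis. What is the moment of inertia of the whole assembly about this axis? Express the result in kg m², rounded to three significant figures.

Point mass: I_cm = 0; centre at d = 0.484 m, so the parallel axis theorem gives I = 0 + (0.793)(0.484)² = 0.18577 kg m².
Solid cylinder: I_cm = (1/2)MR² = (1/2)(0.186)(0.529)² = 0.026025 kg m²; centre at d = 0.574 m, so the parallel axis theorem gives I = 0.026025 + (0.186)(0.574)² = 0.087308 kg m².
Solid disk: I_cm = (1/2)MR² = (1/2)(3.18)(0.0623)² = 0.0061713 kg m²; axis through the centre, so I = 0.0061713 kg m².
Total I = 0.18577 + 0.087308 + 0.0061713 = 0.27924 kg m².

0.279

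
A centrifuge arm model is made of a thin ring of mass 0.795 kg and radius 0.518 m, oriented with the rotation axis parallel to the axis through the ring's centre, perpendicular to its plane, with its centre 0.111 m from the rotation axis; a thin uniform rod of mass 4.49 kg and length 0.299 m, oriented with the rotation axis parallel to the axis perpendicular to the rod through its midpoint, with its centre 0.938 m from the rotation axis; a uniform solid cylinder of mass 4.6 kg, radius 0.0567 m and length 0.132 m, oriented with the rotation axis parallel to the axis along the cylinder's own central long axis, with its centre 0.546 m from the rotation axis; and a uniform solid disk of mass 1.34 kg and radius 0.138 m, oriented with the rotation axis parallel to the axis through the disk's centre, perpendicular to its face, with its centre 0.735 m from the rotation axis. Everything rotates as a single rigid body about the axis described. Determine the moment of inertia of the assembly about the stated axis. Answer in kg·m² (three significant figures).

Thin ring: I_cm = MR² = (0.795)(0.518)² = 0.21332 kg·m²; centre at d = 0.111 m, so I = I_cm + Md² gives I = 0.21332 + (0.795)(0.111)² = 0.22311 kg·m².
Thin rod: I_cm = (1/12)ML² = (1/12)(4.49)(0.299)² = 0.033451 kg·m²; centre at d = 0.938 m, so I = I_cm + Md² gives I = 0.033451 + (4.49)(0.938)² = 3.984 kg·m².
Solid cylinder: I_cm = (1/2)MR² = (1/2)(4.6)(0.0567)² = 0.0073942 kg·m²; centre at d = 0.546 m, so I = I_cm + Md² gives I = 0.0073942 + (4.6)(0.546)² = 1.3787 kg·m².
Solid disk: I_cm = (1/2)MR² = (1/2)(1.34)(0.138)² = 0.012759 kg·m²; centre at d = 0.735 m, so I = I_cm + Md² gives I = 0.012759 + (1.34)(0.735)² = 0.73666 kg·m².
Total I = 0.22311 + 3.984 + 1.3787 + 0.73666 = 6.3225 kg·m².

6.32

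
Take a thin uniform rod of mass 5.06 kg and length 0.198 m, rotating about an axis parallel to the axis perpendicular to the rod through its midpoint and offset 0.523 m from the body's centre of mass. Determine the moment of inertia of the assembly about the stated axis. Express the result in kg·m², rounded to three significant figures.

1.40

I_cm = (1/12)ML² = (1/12)(5.06)(0.198)² = 0.016531 kg·m²; centre at d = 0.523 m, so I = I_cm + Md² gives I = 0.016531 + (5.06)(0.523)² = 1.4006 kg·m².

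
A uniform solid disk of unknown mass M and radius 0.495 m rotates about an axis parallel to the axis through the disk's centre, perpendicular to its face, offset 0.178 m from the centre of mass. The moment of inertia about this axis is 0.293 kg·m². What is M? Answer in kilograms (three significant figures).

I = I_cm + Md² = (1/2)MR² + Md² = M·[0.5·(0.495)² + (0.178)²] = M·0.1542.
So M = 0.293 / 0.1542 = 1.9002 kg.

1.90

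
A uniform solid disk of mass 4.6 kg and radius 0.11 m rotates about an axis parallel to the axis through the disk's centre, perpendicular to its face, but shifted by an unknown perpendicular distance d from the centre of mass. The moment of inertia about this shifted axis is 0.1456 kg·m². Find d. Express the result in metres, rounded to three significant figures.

About the centre-of-mass axis, I_cm = (1/2)MR² = (1/2)(4.6)(0.11)² = 0.02783 kg·m².
Parallel axis theorem: I = I_cm + Md², so Md² = 0.1456 − 0.02783 = 0.11777 kg·m².
d = √(0.11777 / 4.6) = 0.16001 m.

0.160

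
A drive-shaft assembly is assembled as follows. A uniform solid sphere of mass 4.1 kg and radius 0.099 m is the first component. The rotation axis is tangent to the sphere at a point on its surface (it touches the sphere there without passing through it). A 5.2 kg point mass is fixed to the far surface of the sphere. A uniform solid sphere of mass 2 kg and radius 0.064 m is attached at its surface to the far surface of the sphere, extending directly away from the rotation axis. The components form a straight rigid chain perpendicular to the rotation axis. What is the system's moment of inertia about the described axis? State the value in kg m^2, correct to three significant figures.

Solid sphere: I_cm = (2/5)MR² = (2/5)(4.1)(0.099)² = 0.016074 kg m^2; centre at d = 0.099 m, so the parallel axis theorem gives I = 0.016074 + (4.1)(0.099)² = 0.056258 kg m^2.
Point mass: I_cm = 0; centre at d = 0.099 + 0.099 = 0.198 m, so the parallel axis theorem gives I = 0 + (5.2)(0.198)² = 0.20386 kg m^2.
Solid sphere: I_cm = (2/5)MR² = (2/5)(2)(0.064)² = 0.0032768 kg m^2; centre at d = 0.099 + 0.099 + 0.064 = 0.262 m, so the parallel axis theorem gives I = 0.0032768 + (2)(0.262)² = 0.14056 kg m^2.
Total I = 0.056258 + 0.20386 + 0.14056 = 0.40068 kg m^2.

0.401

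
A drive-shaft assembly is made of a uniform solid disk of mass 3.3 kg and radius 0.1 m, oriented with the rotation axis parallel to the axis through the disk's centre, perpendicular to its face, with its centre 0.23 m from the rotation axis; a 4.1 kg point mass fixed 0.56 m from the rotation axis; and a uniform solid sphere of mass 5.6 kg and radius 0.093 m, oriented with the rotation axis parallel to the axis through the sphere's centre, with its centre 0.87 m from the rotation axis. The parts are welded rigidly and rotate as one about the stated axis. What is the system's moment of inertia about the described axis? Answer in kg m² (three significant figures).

Solid disk: I_cm = (1/2)MR² = (1/2)(3.3)(0.1)² = 0.0165 kg m²; centre at d = 0.23 m, so I = I_cm + Md² gives I = 0.0165 + (3.3)(0.23)² = 0.19107 kg m².
Point mass: I_cm = 0; centre at d = 0.56 m, so I = I_cm + Md² gives I = 0 + (4.1)(0.56)² = 1.2858 kg m².
Solid sphere: I_cm = (2/5)MR² = (2/5)(5.6)(0.093)² = 0.019374 kg m²; centre at d = 0.87 m, so I = I_cm + Md² gives I = 0.019374 + (5.6)(0.87)² = 4.258 kg m².
Total I = 0.19107 + 1.2858 + 4.258 = 5.7348 kg m².

5.73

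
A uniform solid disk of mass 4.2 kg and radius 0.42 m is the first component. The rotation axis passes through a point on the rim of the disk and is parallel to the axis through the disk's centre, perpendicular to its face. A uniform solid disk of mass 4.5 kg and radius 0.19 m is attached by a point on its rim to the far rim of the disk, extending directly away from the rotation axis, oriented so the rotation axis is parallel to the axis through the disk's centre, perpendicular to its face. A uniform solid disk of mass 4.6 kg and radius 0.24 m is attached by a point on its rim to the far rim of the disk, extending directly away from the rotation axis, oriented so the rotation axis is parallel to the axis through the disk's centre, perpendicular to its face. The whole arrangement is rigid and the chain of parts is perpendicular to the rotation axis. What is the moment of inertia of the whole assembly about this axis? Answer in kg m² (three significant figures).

Solid disk: I_cm = (1/2)MR² = (1/2)(4.2)(0.42)² = 0.37044 kg m²; centre at d = 0.42 m, so the parallel axis theorem gives I = 0.37044 + (4.2)(0.42)² = 1.1113 kg m².
Solid disk: I_cm = (1/2)MR² = (1/2)(4.5)(0.19)² = 0.081225 kg m²; centre at d = 0.42 + 0.42 + 0.19 = 1.03 m, so the parallel axis theorem gives I = 0.081225 + (4.5)(1.03)² = 4.8553 kg m².
Solid disk: I_cm = (1/2)MR² = (1/2)(4.6)(0.24)² = 0.13248 kg m²; centre at d = 0.42 + 0.42 + 0.19 + 0.19 + 0.24 = 1.46 m, so the parallel axis theorem gives I = 0.13248 + (4.6)(1.46)² = 9.9378 kg m².
Total I = 1.1113 + 4.8553 + 9.9378 = 15.904 kg m².

15.9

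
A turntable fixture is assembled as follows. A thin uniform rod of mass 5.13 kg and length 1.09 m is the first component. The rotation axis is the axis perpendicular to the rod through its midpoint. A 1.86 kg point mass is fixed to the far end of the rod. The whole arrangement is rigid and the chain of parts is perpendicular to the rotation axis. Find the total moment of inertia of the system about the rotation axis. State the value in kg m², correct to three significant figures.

Thin rod: I_cm = (1/12)ML² = (1/12)(5.13)(1.09)² = 0.50791 kg m²; axis through the centre, so I = 0.50791 kg m².
Point mass: I_cm = 0; centre at d = 0.545 m, so I = I_cm + Md² gives I = 0 + (1.86)(0.545)² = 0.55247 kg m².
Total I = 0.50791 + 0.55247 = 1.0604 kg m².

1.06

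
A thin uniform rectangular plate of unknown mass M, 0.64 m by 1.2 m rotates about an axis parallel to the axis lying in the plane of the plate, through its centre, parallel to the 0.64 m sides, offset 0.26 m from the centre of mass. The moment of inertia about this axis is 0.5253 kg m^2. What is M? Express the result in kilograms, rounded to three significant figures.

I = I_cm + Md² = (1/12)Mb² + Md² = M·[0.0833333·(1.2)² + (0.26)²] = M·0.1876.
So M = 0.5253 / 0.1876 = 2.8001 kg.

2.80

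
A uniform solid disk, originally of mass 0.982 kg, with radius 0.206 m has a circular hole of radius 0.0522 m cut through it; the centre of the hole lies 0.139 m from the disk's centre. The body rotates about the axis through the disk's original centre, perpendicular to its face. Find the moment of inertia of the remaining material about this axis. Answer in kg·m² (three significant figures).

0.0195

Unpierced body about its centre: I₀ = (1/2)MR² = (1/2)(0.982)(0.206)² = 0.020836 kg·m².
The removed disk has mass m = M·(r/R)² = (0.982)(0.0522/0.206)² = 0.063055 kg (same uniform areal density).
Its moment of inertia about the rotation axis (parallel-axis theorem): I_hole = (1/2)mr² + md² = (1/2)(0.063055)(0.0522)² + (0.063055)(0.139)² = 0.0013042 kg·m².
Treating the hole as negative mass, I = I₀ − I_hole = 0.020836 − 0.0013042 = 0.019532 kg·m².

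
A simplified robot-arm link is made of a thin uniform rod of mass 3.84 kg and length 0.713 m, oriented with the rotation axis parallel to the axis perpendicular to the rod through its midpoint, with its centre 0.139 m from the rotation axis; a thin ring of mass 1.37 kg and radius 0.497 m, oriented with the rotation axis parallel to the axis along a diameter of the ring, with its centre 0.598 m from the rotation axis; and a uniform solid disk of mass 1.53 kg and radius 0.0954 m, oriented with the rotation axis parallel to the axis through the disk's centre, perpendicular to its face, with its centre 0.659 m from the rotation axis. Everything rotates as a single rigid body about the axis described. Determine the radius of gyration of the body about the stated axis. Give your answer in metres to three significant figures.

0.482

Thin rod: I_cm = (1/12)ML² = (1/12)(3.84)(0.713)² = 0.16268 kg m^2; centre at d = 0.139 m, so I = I_cm + Md² gives I = 0.16268 + (3.84)(0.139)² = 0.23687 kg m^2.
Thin ring: I_cm = (1/2)MR² = (1/2)(1.37)(0.497)² = 0.1692 kg m^2; centre at d = 0.598 m, so I = I_cm + Md² gives I = 0.1692 + (1.37)(0.598)² = 0.65912 kg m^2.
Solid disk: I_cm = (1/2)MR² = (1/2)(1.53)(0.0954)² = 0.0069624 kg m^2; centre at d = 0.659 m, so I = I_cm + Md² gives I = 0.0069624 + (1.53)(0.659)² = 0.67141 kg m^2.
Total I = 1.5674 kg m^2; total mass M = 6.74 kg.
k = √(I/M) = √(1.5674/6.74) = 0.48224 m.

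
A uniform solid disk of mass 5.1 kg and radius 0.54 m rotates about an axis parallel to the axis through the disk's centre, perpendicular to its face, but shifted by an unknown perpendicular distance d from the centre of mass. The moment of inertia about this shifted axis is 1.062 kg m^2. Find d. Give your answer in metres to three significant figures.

About the centre-of-mass axis, I_cm = (1/2)MR² = (1/2)(5.1)(0.54)² = 0.74358 kg m^2.
Parallel axis theorem: I = I_cm + Md², so Md² = 1.062 − 0.74358 = 0.31842 kg m^2.
d = √(0.31842 / 5.1) = 0.24987 m.

0.250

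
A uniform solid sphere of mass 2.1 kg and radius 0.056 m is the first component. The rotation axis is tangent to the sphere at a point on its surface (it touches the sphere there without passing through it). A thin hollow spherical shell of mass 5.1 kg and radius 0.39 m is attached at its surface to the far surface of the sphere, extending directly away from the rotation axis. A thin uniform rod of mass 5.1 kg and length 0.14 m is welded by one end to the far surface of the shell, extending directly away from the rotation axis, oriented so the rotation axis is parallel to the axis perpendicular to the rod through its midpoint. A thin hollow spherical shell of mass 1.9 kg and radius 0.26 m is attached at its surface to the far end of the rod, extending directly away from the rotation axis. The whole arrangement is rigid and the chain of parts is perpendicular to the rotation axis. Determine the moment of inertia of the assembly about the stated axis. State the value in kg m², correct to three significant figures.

Solid sphere: I_cm = (2/5)MR² = (2/5)(2.1)(0.056)² = 0.0026342 kg m²; centre at d = 0.056 m, so I = I_cm + Md² gives I = 0.0026342 + (2.1)(0.056)² = 0.0092198 kg m².
Spherical shell: I_cm = (2/3)MR² = (2/3)(5.1)(0.39)² = 0.51714 kg m²; centre at d = 0.056 + 0.056 + 0.39 = 0.502 m, so I = I_cm + Md² gives I = 0.51714 + (5.1)(0.502)² = 1.8024 kg m².
Thin rod: I_cm = (1/12)ML² = (1/12)(5.1)(0.14)² = 0.00833 kg m²; centre at d = 0.056 + 0.056 + 0.39 + 0.39 + 0.07 = 0.962 m, so I = I_cm + Md² gives I = 0.00833 + (5.1)(0.962)² = 4.7281 kg m².
Spherical shell: I_cm = (2/3)MR² = (2/3)(1.9)(0.26)² = 0.085627 kg m²; centre at d = 0.056 + 0.056 + 0.39 + 0.39 + 0.07 + 0.07 + 0.26 = 1.292 m, so I = I_cm + Md² gives I = 0.085627 + (1.9)(1.292)² = 3.2572 kg m².
Total I = 0.0092198 + 1.8024 + 4.7281 + 3.2572 = 9.7969 kg m².

9.80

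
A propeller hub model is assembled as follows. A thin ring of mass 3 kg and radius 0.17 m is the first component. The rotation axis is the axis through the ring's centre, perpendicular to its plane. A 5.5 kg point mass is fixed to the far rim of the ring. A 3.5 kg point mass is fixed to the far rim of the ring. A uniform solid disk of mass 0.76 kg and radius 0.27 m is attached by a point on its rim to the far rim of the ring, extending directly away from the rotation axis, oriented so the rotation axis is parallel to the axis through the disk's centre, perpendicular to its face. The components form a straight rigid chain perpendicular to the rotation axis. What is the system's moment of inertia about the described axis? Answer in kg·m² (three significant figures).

0.522

Thin ring: I_cm = MR² = (3)(0.17)² = 0.0867 kg·m²; axis through the centre, so I = 0.0867 kg·m².
Point mass: I_cm = 0; centre at d = 0.17 m, so I = I_cm + Md² gives I = 0 + (5.5)(0.17)² = 0.15895 kg·m².
Point mass: I_cm = 0; centre at d = 0.17 m, so I = I_cm + Md² gives I = 0 + (3.5)(0.17)² = 0.10115 kg·m².
Solid disk: I_cm = (1/2)MR² = (1/2)(0.76)(0.27)² = 0.027702 kg·m²; centre at d = 0.17 + 0.27 = 0.44 m, so I = I_cm + Md² gives I = 0.027702 + (0.76)(0.44)² = 0.17484 kg·m².
Total I = 0.0867 + 0.15895 + 0.10115 + 0.17484 = 0.52164 kg·m².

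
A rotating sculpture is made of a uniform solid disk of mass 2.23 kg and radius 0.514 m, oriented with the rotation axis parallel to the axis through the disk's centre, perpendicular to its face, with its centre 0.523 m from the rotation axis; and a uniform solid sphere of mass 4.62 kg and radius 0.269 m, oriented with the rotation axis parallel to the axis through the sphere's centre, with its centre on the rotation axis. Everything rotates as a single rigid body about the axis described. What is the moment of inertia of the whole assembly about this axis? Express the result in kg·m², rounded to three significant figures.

Solid disk: I_cm = (1/2)MR² = (1/2)(2.23)(0.514)² = 0.29458 kg·m²; centre at d = 0.523 m, so I = I_cm + Md² gives I = 0.29458 + (2.23)(0.523)² = 0.90455 kg·m².
Solid sphere: I_cm = (2/5)MR² = (2/5)(4.62)(0.269)² = 0.13372 kg·m²; axis through the centre, so I = 0.13372 kg·m².
Total I = 0.90455 + 0.13372 = 1.0383 kg·m².

1.04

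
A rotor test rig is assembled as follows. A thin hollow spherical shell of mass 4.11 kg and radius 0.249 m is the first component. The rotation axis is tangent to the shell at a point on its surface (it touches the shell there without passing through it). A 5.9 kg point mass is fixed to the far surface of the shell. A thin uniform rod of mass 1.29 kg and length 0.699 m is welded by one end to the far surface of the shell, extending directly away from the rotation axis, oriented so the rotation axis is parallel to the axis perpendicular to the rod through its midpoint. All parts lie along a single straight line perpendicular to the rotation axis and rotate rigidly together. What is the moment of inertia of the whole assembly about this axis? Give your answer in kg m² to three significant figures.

Spherical shell: I_cm = (2/3)MR² = (2/3)(4.11)(0.249)² = 0.16988 kg m²; centre at d = 0.249 m, so I = I_cm + Md² gives I = 0.16988 + (4.11)(0.249)² = 0.42471 kg m².
Point mass: I_cm = 0; centre at d = 0.249 + 0.249 = 0.498 m, so I = I_cm + Md² gives I = 0 + (5.9)(0.498)² = 1.4632 kg m².
Thin rod: I_cm = (1/12)ML² = (1/12)(1.29)(0.699)² = 0.052525 kg m²; centre at d = 0.249 + 0.249 + 0.3495 = 0.8475 m, so I = I_cm + Md² gives I = 0.052525 + (1.29)(0.8475)² = 0.97908 kg m².
Total I = 0.42471 + 1.4632 + 0.97908 = 2.867 kg m².

2.87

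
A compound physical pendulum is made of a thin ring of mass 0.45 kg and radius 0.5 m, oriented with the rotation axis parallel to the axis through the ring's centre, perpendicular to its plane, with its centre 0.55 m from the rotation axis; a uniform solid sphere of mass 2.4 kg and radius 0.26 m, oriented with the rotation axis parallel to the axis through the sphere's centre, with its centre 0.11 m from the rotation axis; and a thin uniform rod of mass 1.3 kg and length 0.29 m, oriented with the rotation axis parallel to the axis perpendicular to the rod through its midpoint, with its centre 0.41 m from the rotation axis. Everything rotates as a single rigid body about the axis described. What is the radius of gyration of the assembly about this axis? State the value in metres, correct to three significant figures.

0.371

Thin ring: I_cm = MR² = (0.45)(0.5)² = 0.1125 kg·m²; centre at d = 0.55 m, so the parallel axis theorem gives I = 0.1125 + (0.45)(0.55)² = 0.24863 kg·m².
Solid sphere: I_cm = (2/5)MR² = (2/5)(2.4)(0.26)² = 0.064896 kg·m²; centre at d = 0.11 m, so the parallel axis theorem gives I = 0.064896 + (2.4)(0.11)² = 0.093936 kg·m².
Thin rod: I_cm = (1/12)ML² = (1/12)(1.3)(0.29)² = 0.0091108 kg·m²; centre at d = 0.41 m, so the parallel axis theorem gives I = 0.0091108 + (1.3)(0.41)² = 0.22764 kg·m².
Total I = 0.5702 kg·m²; total mass M = 4.15 kg.
k = √(I/M) = √(0.5702/4.15) = 0.37067 m.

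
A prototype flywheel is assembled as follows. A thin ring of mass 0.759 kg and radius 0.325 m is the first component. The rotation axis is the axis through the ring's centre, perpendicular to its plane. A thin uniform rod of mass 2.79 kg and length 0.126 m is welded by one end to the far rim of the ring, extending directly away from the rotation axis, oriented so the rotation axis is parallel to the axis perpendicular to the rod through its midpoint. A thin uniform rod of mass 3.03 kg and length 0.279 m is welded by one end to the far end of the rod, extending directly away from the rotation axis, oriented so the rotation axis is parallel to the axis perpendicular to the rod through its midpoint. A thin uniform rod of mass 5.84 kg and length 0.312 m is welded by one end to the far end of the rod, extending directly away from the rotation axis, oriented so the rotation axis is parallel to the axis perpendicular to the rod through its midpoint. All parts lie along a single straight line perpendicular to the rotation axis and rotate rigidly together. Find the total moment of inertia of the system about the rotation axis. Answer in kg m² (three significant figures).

6.21

Thin ring: I_cm = MR² = (0.759)(0.325)² = 0.080169 kg m²; axis through the centre, so I = 0.080169 kg m².
Thin rod: I_cm = (1/12)ML² = (1/12)(2.79)(0.126)² = 0.0036912 kg m²; centre at d = 0.325 + 0.063 = 0.388 m, so I = I_cm + Md² gives I = 0.0036912 + (2.79)(0.388)² = 0.42371 kg m².
Thin rod: I_cm = (1/12)ML² = (1/12)(3.03)(0.279)² = 0.019655 kg m²; centre at d = 0.325 + 0.063 + 0.063 + 0.1395 = 0.5905 m, so I = I_cm + Md² gives I = 0.019655 + (3.03)(0.5905)² = 1.0762 kg m².
Thin rod: I_cm = (1/12)ML² = (1/12)(5.84)(0.312)² = 0.047374 kg m²; centre at d = 0.325 + 0.063 + 0.063 + 0.1395 + 0.1395 + 0.156 = 0.886 m, so I = I_cm + Md² gives I = 0.047374 + (5.84)(0.886)² = 4.6318 kg m².
Total I = 0.080169 + 0.42371 + 1.0762 + 4.6318 = 6.2118 kg m².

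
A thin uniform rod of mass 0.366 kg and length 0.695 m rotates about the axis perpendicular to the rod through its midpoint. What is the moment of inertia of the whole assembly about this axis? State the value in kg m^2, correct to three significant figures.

I_cm = (1/12)ML² = (1/12)(0.366)(0.695)² = 0.014732 kg m^2; axis through the centre, so I = 0.014732 kg m^2.

0.0147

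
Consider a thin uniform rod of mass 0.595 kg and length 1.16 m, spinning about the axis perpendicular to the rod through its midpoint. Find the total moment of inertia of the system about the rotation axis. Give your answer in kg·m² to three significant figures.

0.0667

I_cm = (1/12)ML² = (1/12)(0.595)(1.16)² = 0.066719 kg·m²; axis through the centre, so I = 0.066719 kg·m².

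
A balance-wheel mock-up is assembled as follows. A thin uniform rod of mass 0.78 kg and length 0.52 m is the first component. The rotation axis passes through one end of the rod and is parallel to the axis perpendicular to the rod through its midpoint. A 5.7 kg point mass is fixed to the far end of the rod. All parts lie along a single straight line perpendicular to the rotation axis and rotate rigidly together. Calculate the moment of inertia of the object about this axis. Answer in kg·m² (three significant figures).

1.61

Thin rod: I_cm = (1/12)ML² = (1/12)(0.78)(0.52)² = 0.017576 kg·m²; centre at d = 0.26 m, so I = I_cm + Md² gives I = 0.017576 + (0.78)(0.26)² = 0.070304 kg·m².
Point mass: I_cm = 0; centre at d = 0.26 + 0.26 = 0.52 m, so I = I_cm + Md² gives I = 0 + (5.7)(0.52)² = 1.5413 kg·m².
Total I = 0.070304 + 1.5413 = 1.6116 kg·m².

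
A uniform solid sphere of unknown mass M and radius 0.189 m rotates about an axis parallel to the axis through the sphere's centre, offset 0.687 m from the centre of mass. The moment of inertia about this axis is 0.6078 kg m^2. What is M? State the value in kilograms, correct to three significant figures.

I = I_cm + Md² = (2/5)MR² + Md² = M·[0.4·(0.189)² + (0.687)²] = M·0.48626.
So M = 0.6078 / 0.48626 = 1.25 kg.

1.25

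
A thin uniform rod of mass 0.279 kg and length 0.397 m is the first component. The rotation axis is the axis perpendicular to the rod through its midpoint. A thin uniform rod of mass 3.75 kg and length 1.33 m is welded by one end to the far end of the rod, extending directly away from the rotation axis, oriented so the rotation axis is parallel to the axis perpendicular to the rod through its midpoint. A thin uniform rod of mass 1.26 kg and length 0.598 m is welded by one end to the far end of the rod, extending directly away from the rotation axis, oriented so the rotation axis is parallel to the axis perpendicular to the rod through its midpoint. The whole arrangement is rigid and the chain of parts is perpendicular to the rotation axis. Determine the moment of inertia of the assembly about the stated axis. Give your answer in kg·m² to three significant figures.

7.60

Thin rod: I_cm = (1/12)ML² = (1/12)(0.279)(0.397)² = 0.0036644 kg·m²; axis through the centre, so I = 0.0036644 kg·m².
Thin rod: I_cm = (1/12)ML² = (1/12)(3.75)(1.33)² = 0.55278 kg·m²; centre at d = 0.1985 + 0.665 = 0.8635 m, so the parallel axis theorem gives I = 0.55278 + (3.75)(0.8635)² = 3.3489 kg·m².
Thin rod: I_cm = (1/12)ML² = (1/12)(1.26)(0.598)² = 0.037548 kg·m²; centre at d = 0.1985 + 0.665 + 0.665 + 0.299 = 1.8275 m, so the parallel axis theorem gives I = 0.037548 + (1.26)(1.8275)² = 4.2456 kg·m².
Total I = 0.0036644 + 3.3489 + 4.2456 = 7.5982 kg·m².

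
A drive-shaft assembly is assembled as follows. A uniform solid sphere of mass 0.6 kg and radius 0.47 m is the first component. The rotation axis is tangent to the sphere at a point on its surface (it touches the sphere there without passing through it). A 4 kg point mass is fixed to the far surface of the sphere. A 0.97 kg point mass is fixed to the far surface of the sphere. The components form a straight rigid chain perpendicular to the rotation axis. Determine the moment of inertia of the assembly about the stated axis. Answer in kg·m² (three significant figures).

4.58

Solid sphere: I_cm = (2/5)MR² = (2/5)(0.6)(0.47)² = 0.053016 kg·m²; centre at d = 0.47 m, so the parallel axis theorem gives I = 0.053016 + (0.6)(0.47)² = 0.18556 kg·m².
Point mass: I_cm = 0; centre at d = 0.47 + 0.47 = 0.94 m, so the parallel axis theorem gives I = 0 + (4)(0.94)² = 3.5344 kg·m².
Point mass: I_cm = 0; centre at d = 0.47 + 0.47 = 0.94 m, so the parallel axis theorem gives I = 0 + (0.97)(0.94)² = 0.85709 kg·m².
Total I = 0.18556 + 3.5344 + 0.85709 = 4.577 kg·m².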